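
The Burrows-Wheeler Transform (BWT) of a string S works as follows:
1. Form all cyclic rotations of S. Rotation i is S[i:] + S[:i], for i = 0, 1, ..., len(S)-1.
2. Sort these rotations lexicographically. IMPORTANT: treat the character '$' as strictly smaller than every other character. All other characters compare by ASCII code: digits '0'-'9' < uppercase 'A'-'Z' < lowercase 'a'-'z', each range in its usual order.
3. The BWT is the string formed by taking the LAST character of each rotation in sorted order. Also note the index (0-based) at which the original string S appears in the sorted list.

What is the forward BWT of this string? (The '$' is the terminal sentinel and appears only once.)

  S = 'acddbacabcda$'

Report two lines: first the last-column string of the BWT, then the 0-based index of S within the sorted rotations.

Answer: adcb$daabacdc
4

Derivation:
All 13 rotations (rotation i = S[i:]+S[:i]):
  rot[0] = acddbacabcda$
  rot[1] = cddbacabcda$a
  rot[2] = ddbacabcda$ac
  rot[3] = dbacabcda$acd
  rot[4] = bacabcda$acdd
  rot[5] = acabcda$acddb
  rot[6] = cabcda$acddba
  rot[7] = abcda$acddbac
  rot[8] = bcda$acddbaca
  rot[9] = cda$acddbacab
  rot[10] = da$acddbacabc
  rot[11] = a$acddbacabcd
  rot[12] = $acddbacabcda
Sorted (with $ < everything):
  sorted[0] = $acddbacabcda  (last char: 'a')
  sorted[1] = a$acddbacabcd  (last char: 'd')
  sorted[2] = abcda$acddbac  (last char: 'c')
  sorted[3] = acabcda$acddb  (last char: 'b')
  sorted[4] = acddbacabcda$  (last char: '$')
  sorted[5] = bacabcda$acdd  (last char: 'd')
  sorted[6] = bcda$acddbaca  (last char: 'a')
  sorted[7] = cabcda$acddba  (last char: 'a')
  sorted[8] = cda$acddbacab  (last char: 'b')
  sorted[9] = cddbacabcda$a  (last char: 'a')
  sorted[10] = da$acddbacabc  (last char: 'c')
  sorted[11] = dbacabcda$acd  (last char: 'd')
  sorted[12] = ddbacabcda$ac  (last char: 'c')
Last column: adcb$daabacdc
Original string S is at sorted index 4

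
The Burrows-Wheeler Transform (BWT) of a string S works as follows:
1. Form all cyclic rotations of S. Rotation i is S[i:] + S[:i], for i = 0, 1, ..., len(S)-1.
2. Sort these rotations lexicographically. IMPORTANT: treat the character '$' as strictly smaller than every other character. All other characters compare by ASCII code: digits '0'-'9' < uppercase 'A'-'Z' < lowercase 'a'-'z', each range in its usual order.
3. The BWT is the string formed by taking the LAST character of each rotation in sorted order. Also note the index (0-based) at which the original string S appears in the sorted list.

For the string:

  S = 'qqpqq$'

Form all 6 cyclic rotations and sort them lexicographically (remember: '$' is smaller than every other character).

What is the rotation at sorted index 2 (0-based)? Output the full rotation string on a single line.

Answer: q$qqpq

Derivation:
All 6 rotations (rotation i = S[i:]+S[:i]):
  rot[0] = qqpqq$
  rot[1] = qpqq$q
  rot[2] = pqq$qq
  rot[3] = qq$qqp
  rot[4] = q$qqpq
  rot[5] = $qqpqq
Sorted (with $ < everything):
  sorted[0] = $qqpqq
  sorted[1] = pqq$qq
  sorted[2] = q$qqpq
  sorted[3] = qpqq$q
  sorted[4] = qq$qqp
  sorted[5] = qqpqq$
sorted[2] = q$qqpq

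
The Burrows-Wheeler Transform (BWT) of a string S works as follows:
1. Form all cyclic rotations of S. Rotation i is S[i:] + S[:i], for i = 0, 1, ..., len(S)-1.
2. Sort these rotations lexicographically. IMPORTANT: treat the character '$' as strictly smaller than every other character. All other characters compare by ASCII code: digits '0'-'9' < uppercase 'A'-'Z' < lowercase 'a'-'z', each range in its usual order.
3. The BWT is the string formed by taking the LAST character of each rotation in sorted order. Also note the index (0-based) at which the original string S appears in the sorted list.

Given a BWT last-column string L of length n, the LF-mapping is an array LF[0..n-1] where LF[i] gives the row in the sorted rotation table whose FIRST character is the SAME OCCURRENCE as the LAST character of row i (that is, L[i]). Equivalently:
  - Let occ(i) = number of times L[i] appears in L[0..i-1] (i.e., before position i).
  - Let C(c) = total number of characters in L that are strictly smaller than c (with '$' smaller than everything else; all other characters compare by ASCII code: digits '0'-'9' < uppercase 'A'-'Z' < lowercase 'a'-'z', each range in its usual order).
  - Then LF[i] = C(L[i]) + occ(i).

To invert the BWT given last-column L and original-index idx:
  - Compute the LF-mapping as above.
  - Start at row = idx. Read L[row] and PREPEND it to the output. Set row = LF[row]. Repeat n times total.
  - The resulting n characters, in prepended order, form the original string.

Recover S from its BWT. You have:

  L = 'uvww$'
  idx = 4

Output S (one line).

LF mapping: 1 2 3 4 0
Walk LF starting at row 4, prepending L[row]:
  step 1: row=4, L[4]='$', prepend. Next row=LF[4]=0
  step 2: row=0, L[0]='u', prepend. Next row=LF[0]=1
  step 3: row=1, L[1]='v', prepend. Next row=LF[1]=2
  step 4: row=2, L[2]='w', prepend. Next row=LF[2]=3
  step 5: row=3, L[3]='w', prepend. Next row=LF[3]=4
Reversed output: wwvu$

Answer: wwvu$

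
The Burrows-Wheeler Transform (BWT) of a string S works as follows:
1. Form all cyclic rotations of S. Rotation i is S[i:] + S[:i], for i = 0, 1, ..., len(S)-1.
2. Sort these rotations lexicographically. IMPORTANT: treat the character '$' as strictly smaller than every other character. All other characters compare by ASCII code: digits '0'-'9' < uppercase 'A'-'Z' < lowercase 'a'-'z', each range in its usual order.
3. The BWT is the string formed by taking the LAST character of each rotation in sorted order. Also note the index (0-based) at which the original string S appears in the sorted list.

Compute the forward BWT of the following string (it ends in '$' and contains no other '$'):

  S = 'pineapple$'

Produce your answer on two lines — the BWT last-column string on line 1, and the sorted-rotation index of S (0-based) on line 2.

All 10 rotations (rotation i = S[i:]+S[:i]):
  rot[0] = pineapple$
  rot[1] = ineapple$p
  rot[2] = neapple$pi
  rot[3] = eapple$pin
  rot[4] = apple$pine
  rot[5] = pple$pinea
  rot[6] = ple$pineap
  rot[7] = le$pineapp
  rot[8] = e$pineappl
  rot[9] = $pineapple
Sorted (with $ < everything):
  sorted[0] = $pineapple  (last char: 'e')
  sorted[1] = apple$pine  (last char: 'e')
  sorted[2] = e$pineappl  (last char: 'l')
  sorted[3] = eapple$pin  (last char: 'n')
  sorted[4] = ineapple$p  (last char: 'p')
  sorted[5] = le$pineapp  (last char: 'p')
  sorted[6] = neapple$pi  (last char: 'i')
  sorted[7] = pineapple$  (last char: '$')
  sorted[8] = ple$pineap  (last char: 'p')
  sorted[9] = pple$pinea  (last char: 'a')
Last column: eelnppi$pa
Original string S is at sorted index 7

Answer: eelnppi$pa
7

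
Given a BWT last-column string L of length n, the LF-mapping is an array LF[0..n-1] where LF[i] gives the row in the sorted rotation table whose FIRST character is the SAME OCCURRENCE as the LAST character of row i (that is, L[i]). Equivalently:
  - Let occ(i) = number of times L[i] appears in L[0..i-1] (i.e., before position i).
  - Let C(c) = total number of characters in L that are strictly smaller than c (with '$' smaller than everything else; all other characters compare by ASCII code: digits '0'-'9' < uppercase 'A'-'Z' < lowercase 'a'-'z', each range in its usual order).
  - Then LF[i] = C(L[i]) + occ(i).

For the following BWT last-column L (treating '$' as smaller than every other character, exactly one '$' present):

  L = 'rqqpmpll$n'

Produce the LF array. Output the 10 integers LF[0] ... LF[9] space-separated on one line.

Char counts: '$':1, 'l':2, 'm':1, 'n':1, 'p':2, 'q':2, 'r':1
C (first-col start): C('$')=0, C('l')=1, C('m')=3, C('n')=4, C('p')=5, C('q')=7, C('r')=9
L[0]='r': occ=0, LF[0]=C('r')+0=9+0=9
L[1]='q': occ=0, LF[1]=C('q')+0=7+0=7
L[2]='q': occ=1, LF[2]=C('q')+1=7+1=8
L[3]='p': occ=0, LF[3]=C('p')+0=5+0=5
L[4]='m': occ=0, LF[4]=C('m')+0=3+0=3
L[5]='p': occ=1, LF[5]=C('p')+1=5+1=6
L[6]='l': occ=0, LF[6]=C('l')+0=1+0=1
L[7]='l': occ=1, LF[7]=C('l')+1=1+1=2
L[8]='$': occ=0, LF[8]=C('$')+0=0+0=0
L[9]='n': occ=0, LF[9]=C('n')+0=4+0=4

Answer: 9 7 8 5 3 6 1 2 0 4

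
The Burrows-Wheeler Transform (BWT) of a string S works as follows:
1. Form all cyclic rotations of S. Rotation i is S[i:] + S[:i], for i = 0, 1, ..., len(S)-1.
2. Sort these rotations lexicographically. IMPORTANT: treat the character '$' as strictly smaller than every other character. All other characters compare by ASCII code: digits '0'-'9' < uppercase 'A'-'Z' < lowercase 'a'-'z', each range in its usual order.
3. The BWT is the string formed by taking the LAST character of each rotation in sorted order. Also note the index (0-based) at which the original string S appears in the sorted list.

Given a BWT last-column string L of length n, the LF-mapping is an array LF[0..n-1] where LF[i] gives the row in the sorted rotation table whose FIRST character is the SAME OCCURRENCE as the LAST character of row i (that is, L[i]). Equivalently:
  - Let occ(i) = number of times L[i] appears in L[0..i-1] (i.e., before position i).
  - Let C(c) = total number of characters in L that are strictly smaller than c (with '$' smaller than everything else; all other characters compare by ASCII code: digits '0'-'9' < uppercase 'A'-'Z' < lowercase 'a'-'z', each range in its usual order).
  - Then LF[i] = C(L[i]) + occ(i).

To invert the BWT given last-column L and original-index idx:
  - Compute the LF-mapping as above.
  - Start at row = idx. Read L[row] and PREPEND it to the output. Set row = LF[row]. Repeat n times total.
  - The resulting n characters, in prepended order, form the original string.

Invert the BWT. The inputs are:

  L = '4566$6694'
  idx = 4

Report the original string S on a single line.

LF mapping: 1 3 4 5 0 6 7 8 2
Walk LF starting at row 4, prepending L[row]:
  step 1: row=4, L[4]='$', prepend. Next row=LF[4]=0
  step 2: row=0, L[0]='4', prepend. Next row=LF[0]=1
  step 3: row=1, L[1]='5', prepend. Next row=LF[1]=3
  step 4: row=3, L[3]='6', prepend. Next row=LF[3]=5
  step 5: row=5, L[5]='6', prepend. Next row=LF[5]=6
  step 6: row=6, L[6]='6', prepend. Next row=LF[6]=7
  step 7: row=7, L[7]='9', prepend. Next row=LF[7]=8
  step 8: row=8, L[8]='4', prepend. Next row=LF[8]=2
  step 9: row=2, L[2]='6', prepend. Next row=LF[2]=4
Reversed output: 64966654$

Answer: 64966654$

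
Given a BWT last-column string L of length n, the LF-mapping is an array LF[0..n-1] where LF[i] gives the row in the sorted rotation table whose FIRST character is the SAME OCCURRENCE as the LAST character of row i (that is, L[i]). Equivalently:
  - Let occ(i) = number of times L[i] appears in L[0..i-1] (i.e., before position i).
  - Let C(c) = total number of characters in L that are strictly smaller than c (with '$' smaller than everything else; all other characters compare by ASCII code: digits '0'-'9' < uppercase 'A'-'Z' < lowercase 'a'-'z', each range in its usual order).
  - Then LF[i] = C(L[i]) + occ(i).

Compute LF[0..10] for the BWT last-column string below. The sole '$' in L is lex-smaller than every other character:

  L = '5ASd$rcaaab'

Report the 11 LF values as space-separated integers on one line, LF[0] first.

Char counts: '$':1, '5':1, 'A':1, 'S':1, 'a':3, 'b':1, 'c':1, 'd':1, 'r':1
C (first-col start): C('$')=0, C('5')=1, C('A')=2, C('S')=3, C('a')=4, C('b')=7, C('c')=8, C('d')=9, C('r')=10
L[0]='5': occ=0, LF[0]=C('5')+0=1+0=1
L[1]='A': occ=0, LF[1]=C('A')+0=2+0=2
L[2]='S': occ=0, LF[2]=C('S')+0=3+0=3
L[3]='d': occ=0, LF[3]=C('d')+0=9+0=9
L[4]='$': occ=0, LF[4]=C('$')+0=0+0=0
L[5]='r': occ=0, LF[5]=C('r')+0=10+0=10
L[6]='c': occ=0, LF[6]=C('c')+0=8+0=8
L[7]='a': occ=0, LF[7]=C('a')+0=4+0=4
L[8]='a': occ=1, LF[8]=C('a')+1=4+1=5
L[9]='a': occ=2, LF[9]=C('a')+2=4+2=6
L[10]='b': occ=0, LF[10]=C('b')+0=7+0=7

Answer: 1 2 3 9 0 10 8 4 5 6 7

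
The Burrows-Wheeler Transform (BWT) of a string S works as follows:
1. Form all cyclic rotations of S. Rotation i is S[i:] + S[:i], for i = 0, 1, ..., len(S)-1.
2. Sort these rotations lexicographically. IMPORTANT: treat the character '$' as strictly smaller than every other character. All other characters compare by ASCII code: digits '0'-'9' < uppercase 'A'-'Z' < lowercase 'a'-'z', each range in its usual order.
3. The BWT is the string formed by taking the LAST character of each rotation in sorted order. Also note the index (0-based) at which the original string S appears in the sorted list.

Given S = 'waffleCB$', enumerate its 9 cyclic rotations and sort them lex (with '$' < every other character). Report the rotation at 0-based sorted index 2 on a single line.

Answer: CB$waffle

Derivation:
All 9 rotations (rotation i = S[i:]+S[:i]):
  rot[0] = waffleCB$
  rot[1] = affleCB$w
  rot[2] = ffleCB$wa
  rot[3] = fleCB$waf
  rot[4] = leCB$waff
  rot[5] = eCB$waffl
  rot[6] = CB$waffle
  rot[7] = B$waffleC
  rot[8] = $waffleCB
Sorted (with $ < everything):
  sorted[0] = $waffleCB
  sorted[1] = B$waffleC
  sorted[2] = CB$waffle
  sorted[3] = affleCB$w
  sorted[4] = eCB$waffl
  sorted[5] = ffleCB$wa
  sorted[6] = fleCB$waf
  sorted[7] = leCB$waff
  sorted[8] = waffleCB$
sorted[2] = CB$waffle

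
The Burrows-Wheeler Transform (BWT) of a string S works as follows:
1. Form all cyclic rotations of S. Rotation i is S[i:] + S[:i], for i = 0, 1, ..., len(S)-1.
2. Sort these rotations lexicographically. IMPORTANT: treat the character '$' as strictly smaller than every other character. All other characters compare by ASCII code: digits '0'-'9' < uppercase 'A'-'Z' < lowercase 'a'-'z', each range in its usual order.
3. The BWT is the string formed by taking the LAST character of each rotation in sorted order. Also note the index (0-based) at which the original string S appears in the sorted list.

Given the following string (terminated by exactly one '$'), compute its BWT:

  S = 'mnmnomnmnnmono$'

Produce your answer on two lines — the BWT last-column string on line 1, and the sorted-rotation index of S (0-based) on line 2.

All 15 rotations (rotation i = S[i:]+S[:i]):
  rot[0] = mnmnomnmnnmono$
  rot[1] = nmnomnmnnmono$m
  rot[2] = mnomnmnnmono$mn
  rot[3] = nomnmnnmono$mnm
  rot[4] = omnmnnmono$mnmn
  rot[5] = mnmnnmono$mnmno
  rot[6] = nmnnmono$mnmnom
  rot[7] = mnnmono$mnmnomn
  rot[8] = nnmono$mnmnomnm
  rot[9] = nmono$mnmnomnmn
  rot[10] = mono$mnmnomnmnn
  rot[11] = ono$mnmnomnmnnm
  rot[12] = no$mnmnomnmnnmo
  rot[13] = o$mnmnomnmnnmon
  rot[14] = $mnmnomnmnnmono
Sorted (with $ < everything):
  sorted[0] = $mnmnomnmnnmono  (last char: 'o')
  sorted[1] = mnmnnmono$mnmno  (last char: 'o')
  sorted[2] = mnmnomnmnnmono$  (last char: '$')
  sorted[3] = mnnmono$mnmnomn  (last char: 'n')
  sorted[4] = mnomnmnnmono$mn  (last char: 'n')
  sorted[5] = mono$mnmnomnmnn  (last char: 'n')
  sorted[6] = nmnnmono$mnmnom  (last char: 'm')
  sorted[7] = nmnomnmnnmono$m  (last char: 'm')
  sorted[8] = nmono$mnmnomnmn  (last char: 'n')
  sorted[9] = nnmono$mnmnomnm  (last char: 'm')
  sorted[10] = no$mnmnomnmnnmo  (last char: 'o')
  sorted[11] = nomnmnnmono$mnm  (last char: 'm')
  sorted[12] = o$mnmnomnmnnmon  (last char: 'n')
  sorted[13] = omnmnnmono$mnmn  (last char: 'n')
  sorted[14] = ono$mnmnomnmnnm  (last char: 'm')
Last column: oo$nnnmmnmomnnm
Original string S is at sorted index 2

Answer: oo$nnnmmnmomnnm
2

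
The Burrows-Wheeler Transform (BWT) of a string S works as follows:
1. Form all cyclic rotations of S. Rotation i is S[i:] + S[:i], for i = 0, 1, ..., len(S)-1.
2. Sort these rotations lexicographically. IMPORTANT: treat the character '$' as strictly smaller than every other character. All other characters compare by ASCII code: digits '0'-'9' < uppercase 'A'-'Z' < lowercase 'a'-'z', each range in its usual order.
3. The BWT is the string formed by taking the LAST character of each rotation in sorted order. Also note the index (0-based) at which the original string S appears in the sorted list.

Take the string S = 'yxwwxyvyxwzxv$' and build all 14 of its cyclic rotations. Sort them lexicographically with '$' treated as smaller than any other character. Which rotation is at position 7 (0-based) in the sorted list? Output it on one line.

Answer: xwwxyvyxwzxv$y

Derivation:
All 14 rotations (rotation i = S[i:]+S[:i]):
  rot[0] = yxwwxyvyxwzxv$
  rot[1] = xwwxyvyxwzxv$y
  rot[2] = wwxyvyxwzxv$yx
  rot[3] = wxyvyxwzxv$yxw
  rot[4] = xyvyxwzxv$yxww
  rot[5] = yvyxwzxv$yxwwx
  rot[6] = vyxwzxv$yxwwxy
  rot[7] = yxwzxv$yxwwxyv
  rot[8] = xwzxv$yxwwxyvy
  rot[9] = wzxv$yxwwxyvyx
  rot[10] = zxv$yxwwxyvyxw
  rot[11] = xv$yxwwxyvyxwz
  rot[12] = v$yxwwxyvyxwzx
  rot[13] = $yxwwxyvyxwzxv
Sorted (with $ < everything):
  sorted[0] = $yxwwxyvyxwzxv
  sorted[1] = v$yxwwxyvyxwzx
  sorted[2] = vyxwzxv$yxwwxy
  sorted[3] = wwxyvyxwzxv$yx
  sorted[4] = wxyvyxwzxv$yxw
  sorted[5] = wzxv$yxwwxyvyx
  sorted[6] = xv$yxwwxyvyxwz
  sorted[7] = xwwxyvyxwzxv$y
  sorted[8] = xwzxv$yxwwxyvy
  sorted[9] = xyvyxwzxv$yxww
  sorted[10] = yvyxwzxv$yxwwx
  sorted[11] = yxwwxyvyxwzxv$
  sorted[12] = yxwzxv$yxwwxyv
  sorted[13] = zxv$yxwwxyvyxw
sorted[7] = xwwxyvyxwzxv$y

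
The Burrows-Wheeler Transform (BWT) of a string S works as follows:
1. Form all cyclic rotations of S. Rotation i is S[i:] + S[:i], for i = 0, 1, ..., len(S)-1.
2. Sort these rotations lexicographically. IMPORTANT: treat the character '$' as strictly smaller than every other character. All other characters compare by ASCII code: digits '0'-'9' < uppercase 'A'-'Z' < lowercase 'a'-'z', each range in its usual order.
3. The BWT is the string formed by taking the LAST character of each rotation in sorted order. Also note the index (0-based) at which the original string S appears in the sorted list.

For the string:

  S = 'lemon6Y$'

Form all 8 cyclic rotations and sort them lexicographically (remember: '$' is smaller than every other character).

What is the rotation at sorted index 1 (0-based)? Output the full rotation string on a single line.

All 8 rotations (rotation i = S[i:]+S[:i]):
  rot[0] = lemon6Y$
  rot[1] = emon6Y$l
  rot[2] = mon6Y$le
  rot[3] = on6Y$lem
  rot[4] = n6Y$lemo
  rot[5] = 6Y$lemon
  rot[6] = Y$lemon6
  rot[7] = $lemon6Y
Sorted (with $ < everything):
  sorted[0] = $lemon6Y
  sorted[1] = 6Y$lemon
  sorted[2] = Y$lemon6
  sorted[3] = emon6Y$l
  sorted[4] = lemon6Y$
  sorted[5] = mon6Y$le
  sorted[6] = n6Y$lemo
  sorted[7] = on6Y$lem
sorted[1] = 6Y$lemon

Answer: 6Y$lemon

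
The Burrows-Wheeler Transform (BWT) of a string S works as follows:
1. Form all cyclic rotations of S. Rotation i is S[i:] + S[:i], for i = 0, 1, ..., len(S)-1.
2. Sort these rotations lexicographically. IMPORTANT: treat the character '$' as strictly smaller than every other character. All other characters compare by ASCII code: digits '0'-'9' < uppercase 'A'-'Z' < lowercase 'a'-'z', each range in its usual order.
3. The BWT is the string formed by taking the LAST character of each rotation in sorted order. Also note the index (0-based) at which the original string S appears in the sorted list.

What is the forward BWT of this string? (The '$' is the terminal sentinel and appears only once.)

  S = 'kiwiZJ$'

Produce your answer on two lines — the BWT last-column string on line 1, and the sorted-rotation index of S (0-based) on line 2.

All 7 rotations (rotation i = S[i:]+S[:i]):
  rot[0] = kiwiZJ$
  rot[1] = iwiZJ$k
  rot[2] = wiZJ$ki
  rot[3] = iZJ$kiw
  rot[4] = ZJ$kiwi
  rot[5] = J$kiwiZ
  rot[6] = $kiwiZJ
Sorted (with $ < everything):
  sorted[0] = $kiwiZJ  (last char: 'J')
  sorted[1] = J$kiwiZ  (last char: 'Z')
  sorted[2] = ZJ$kiwi  (last char: 'i')
  sorted[3] = iZJ$kiw  (last char: 'w')
  sorted[4] = iwiZJ$k  (last char: 'k')
  sorted[5] = kiwiZJ$  (last char: '$')
  sorted[6] = wiZJ$ki  (last char: 'i')
Last column: JZiwk$i
Original string S is at sorted index 5

Answer: JZiwk$i
5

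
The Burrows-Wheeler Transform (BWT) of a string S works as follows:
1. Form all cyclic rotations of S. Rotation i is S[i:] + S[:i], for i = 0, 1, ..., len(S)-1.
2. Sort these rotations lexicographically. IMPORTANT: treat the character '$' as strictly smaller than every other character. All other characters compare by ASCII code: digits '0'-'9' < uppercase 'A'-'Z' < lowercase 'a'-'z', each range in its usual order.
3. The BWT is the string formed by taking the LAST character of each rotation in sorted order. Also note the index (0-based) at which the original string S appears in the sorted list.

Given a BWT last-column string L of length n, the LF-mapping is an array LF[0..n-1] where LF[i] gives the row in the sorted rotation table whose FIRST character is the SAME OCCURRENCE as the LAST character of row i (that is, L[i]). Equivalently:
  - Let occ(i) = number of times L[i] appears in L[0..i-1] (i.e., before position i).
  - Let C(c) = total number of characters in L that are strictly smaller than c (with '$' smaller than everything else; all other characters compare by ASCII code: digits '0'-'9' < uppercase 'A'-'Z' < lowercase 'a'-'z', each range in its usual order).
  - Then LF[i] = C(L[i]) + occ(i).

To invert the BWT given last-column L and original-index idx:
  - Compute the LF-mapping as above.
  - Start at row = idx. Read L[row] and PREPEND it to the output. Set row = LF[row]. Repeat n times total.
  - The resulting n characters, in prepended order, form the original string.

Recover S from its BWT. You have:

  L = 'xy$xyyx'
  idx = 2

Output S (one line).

Answer: xxyyyx$

Derivation:
LF mapping: 1 4 0 2 5 6 3
Walk LF starting at row 2, prepending L[row]:
  step 1: row=2, L[2]='$', prepend. Next row=LF[2]=0
  step 2: row=0, L[0]='x', prepend. Next row=LF[0]=1
  step 3: row=1, L[1]='y', prepend. Next row=LF[1]=4
  step 4: row=4, L[4]='y', prepend. Next row=LF[4]=5
  step 5: row=5, L[5]='y', prepend. Next row=LF[5]=6
  step 6: row=6, L[6]='x', prepend. Next row=LF[6]=3
  step 7: row=3, L[3]='x', prepend. Next row=LF[3]=2
Reversed output: xxyyyx$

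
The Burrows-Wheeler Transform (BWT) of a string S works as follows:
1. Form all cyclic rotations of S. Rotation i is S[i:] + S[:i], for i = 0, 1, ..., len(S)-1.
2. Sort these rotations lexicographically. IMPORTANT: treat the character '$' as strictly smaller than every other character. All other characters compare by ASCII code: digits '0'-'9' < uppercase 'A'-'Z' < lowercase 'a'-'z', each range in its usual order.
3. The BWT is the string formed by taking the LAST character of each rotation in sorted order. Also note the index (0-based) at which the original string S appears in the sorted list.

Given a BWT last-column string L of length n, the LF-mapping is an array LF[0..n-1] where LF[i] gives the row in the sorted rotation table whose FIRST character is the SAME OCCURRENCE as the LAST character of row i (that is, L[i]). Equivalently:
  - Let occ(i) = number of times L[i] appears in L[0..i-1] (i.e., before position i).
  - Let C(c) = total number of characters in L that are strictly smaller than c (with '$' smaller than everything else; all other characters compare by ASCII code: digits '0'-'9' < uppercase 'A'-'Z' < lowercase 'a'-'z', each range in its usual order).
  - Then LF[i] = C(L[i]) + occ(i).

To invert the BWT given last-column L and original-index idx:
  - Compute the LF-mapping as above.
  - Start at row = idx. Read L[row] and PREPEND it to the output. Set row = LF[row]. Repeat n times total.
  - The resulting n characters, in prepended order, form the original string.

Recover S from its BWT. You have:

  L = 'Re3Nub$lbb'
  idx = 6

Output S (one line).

Answer: bubble3NR$

Derivation:
LF mapping: 3 7 1 2 9 4 0 8 5 6
Walk LF starting at row 6, prepending L[row]:
  step 1: row=6, L[6]='$', prepend. Next row=LF[6]=0
  step 2: row=0, L[0]='R', prepend. Next row=LF[0]=3
  step 3: row=3, L[3]='N', prepend. Next row=LF[3]=2
  step 4: row=2, L[2]='3', prepend. Next row=LF[2]=1
  step 5: row=1, L[1]='e', prepend. Next row=LF[1]=7
  step 6: row=7, L[7]='l', prepend. Next row=LF[7]=8
  step 7: row=8, L[8]='b', prepend. Next row=LF[8]=5
  step 8: row=5, L[5]='b', prepend. Next row=LF[5]=4
  step 9: row=4, L[4]='u', prepend. Next row=LF[4]=9
  step 10: row=9, L[9]='b', prepend. Next row=LF[9]=6
Reversed output: bubble3NR$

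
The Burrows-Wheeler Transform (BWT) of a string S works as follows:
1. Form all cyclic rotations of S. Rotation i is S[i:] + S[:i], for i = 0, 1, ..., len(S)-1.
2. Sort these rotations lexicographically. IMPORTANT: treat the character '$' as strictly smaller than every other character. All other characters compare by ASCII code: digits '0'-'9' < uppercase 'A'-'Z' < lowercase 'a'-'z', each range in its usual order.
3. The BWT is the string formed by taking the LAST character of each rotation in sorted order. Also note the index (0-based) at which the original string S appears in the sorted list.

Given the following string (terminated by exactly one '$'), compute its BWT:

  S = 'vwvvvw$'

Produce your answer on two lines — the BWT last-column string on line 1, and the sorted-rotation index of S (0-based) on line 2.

All 7 rotations (rotation i = S[i:]+S[:i]):
  rot[0] = vwvvvw$
  rot[1] = wvvvw$v
  rot[2] = vvvw$vw
  rot[3] = vvw$vwv
  rot[4] = vw$vwvv
  rot[5] = w$vwvvv
  rot[6] = $vwvvvw
Sorted (with $ < everything):
  sorted[0] = $vwvvvw  (last char: 'w')
  sorted[1] = vvvw$vw  (last char: 'w')
  sorted[2] = vvw$vwv  (last char: 'v')
  sorted[3] = vw$vwvv  (last char: 'v')
  sorted[4] = vwvvvw$  (last char: '$')
  sorted[5] = w$vwvvv  (last char: 'v')
  sorted[6] = wvvvw$v  (last char: 'v')
Last column: wwvv$vv
Original string S is at sorted index 4

Answer: wwvv$vv
4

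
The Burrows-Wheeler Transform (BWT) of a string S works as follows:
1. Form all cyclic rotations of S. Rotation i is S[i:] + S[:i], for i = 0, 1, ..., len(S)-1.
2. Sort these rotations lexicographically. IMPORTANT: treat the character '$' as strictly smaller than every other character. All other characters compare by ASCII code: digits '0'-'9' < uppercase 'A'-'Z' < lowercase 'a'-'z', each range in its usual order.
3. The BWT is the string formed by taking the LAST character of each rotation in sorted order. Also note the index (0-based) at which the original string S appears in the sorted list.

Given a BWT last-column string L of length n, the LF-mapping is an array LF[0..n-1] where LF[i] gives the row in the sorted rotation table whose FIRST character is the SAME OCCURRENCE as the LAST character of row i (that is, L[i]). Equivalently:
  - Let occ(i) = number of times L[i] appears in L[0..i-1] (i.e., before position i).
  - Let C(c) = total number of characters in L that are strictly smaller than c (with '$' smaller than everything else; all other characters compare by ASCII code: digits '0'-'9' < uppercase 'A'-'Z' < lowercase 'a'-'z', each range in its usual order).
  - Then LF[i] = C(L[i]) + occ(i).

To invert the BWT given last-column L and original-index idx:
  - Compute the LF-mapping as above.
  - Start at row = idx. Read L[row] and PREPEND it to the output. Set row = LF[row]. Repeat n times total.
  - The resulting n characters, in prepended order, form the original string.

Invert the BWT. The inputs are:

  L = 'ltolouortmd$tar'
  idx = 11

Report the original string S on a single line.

LF mapping: 3 11 6 4 7 14 8 9 12 5 2 0 13 1 10
Walk LF starting at row 11, prepending L[row]:
  step 1: row=11, L[11]='$', prepend. Next row=LF[11]=0
  step 2: row=0, L[0]='l', prepend. Next row=LF[0]=3
  step 3: row=3, L[3]='l', prepend. Next row=LF[3]=4
  step 4: row=4, L[4]='o', prepend. Next row=LF[4]=7
  step 5: row=7, L[7]='r', prepend. Next row=LF[7]=9
  step 6: row=9, L[9]='m', prepend. Next row=LF[9]=5
  step 7: row=5, L[5]='u', prepend. Next row=LF[5]=14
  step 8: row=14, L[14]='r', prepend. Next row=LF[14]=10
  step 9: row=10, L[10]='d', prepend. Next row=LF[10]=2
  step 10: row=2, L[2]='o', prepend. Next row=LF[2]=6
  step 11: row=6, L[6]='o', prepend. Next row=LF[6]=8
  step 12: row=8, L[8]='t', prepend. Next row=LF[8]=12
  step 13: row=12, L[12]='t', prepend. Next row=LF[12]=13
  step 14: row=13, L[13]='a', prepend. Next row=LF[13]=1
  step 15: row=1, L[1]='t', prepend. Next row=LF[1]=11
Reversed output: tattoodrumroll$

Answer: tattoodrumroll$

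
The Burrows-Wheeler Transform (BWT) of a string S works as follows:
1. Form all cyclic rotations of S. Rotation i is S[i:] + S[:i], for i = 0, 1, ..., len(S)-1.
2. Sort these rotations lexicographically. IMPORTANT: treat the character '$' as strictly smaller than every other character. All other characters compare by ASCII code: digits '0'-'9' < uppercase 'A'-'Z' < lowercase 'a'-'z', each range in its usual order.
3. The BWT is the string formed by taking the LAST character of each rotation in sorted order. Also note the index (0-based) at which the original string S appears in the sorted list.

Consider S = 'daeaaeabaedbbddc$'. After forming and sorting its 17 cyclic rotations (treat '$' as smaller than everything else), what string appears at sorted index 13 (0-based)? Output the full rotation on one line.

All 17 rotations (rotation i = S[i:]+S[:i]):
  rot[0] = daeaaeabaedbbddc$
  rot[1] = aeaaeabaedbbddc$d
  rot[2] = eaaeabaedbbddc$da
  rot[3] = aaeabaedbbddc$dae
  rot[4] = aeabaedbbddc$daea
  rot[5] = eabaedbbddc$daeaa
  rot[6] = abaedbbddc$daeaae
  rot[7] = baedbbddc$daeaaea
  rot[8] = aedbbddc$daeaaeab
  rot[9] = edbbddc$daeaaeaba
  rot[10] = dbbddc$daeaaeabae
  rot[11] = bbddc$daeaaeabaed
  rot[12] = bddc$daeaaeabaedb
  rot[13] = ddc$daeaaeabaedbb
  rot[14] = dc$daeaaeabaedbbd
  rot[15] = c$daeaaeabaedbbdd
  rot[16] = $daeaaeabaedbbddc
Sorted (with $ < everything):
  sorted[0] = $daeaaeabaedbbddc
  sorted[1] = aaeabaedbbddc$dae
  sorted[2] = abaedbbddc$daeaae
  sorted[3] = aeaaeabaedbbddc$d
  sorted[4] = aeabaedbbddc$daea
  sorted[5] = aedbbddc$daeaaeab
  sorted[6] = baedbbddc$daeaaea
  sorted[7] = bbddc$daeaaeabaed
  sorted[8] = bddc$daeaaeabaedb
  sorted[9] = c$daeaaeabaedbbdd
  sorted[10] = daeaaeabaedbbddc$
  sorted[11] = dbbddc$daeaaeabae
  sorted[12] = dc$daeaaeabaedbbd
  sorted[13] = ddc$daeaaeabaedbb
  sorted[14] = eaaeabaedbbddc$da
  sorted[15] = eabaedbbddc$daeaa
  sorted[16] = edbbddc$daeaaeaba
sorted[13] = ddc$daeaaeabaedbb

Answer: ddc$daeaaeabaedbb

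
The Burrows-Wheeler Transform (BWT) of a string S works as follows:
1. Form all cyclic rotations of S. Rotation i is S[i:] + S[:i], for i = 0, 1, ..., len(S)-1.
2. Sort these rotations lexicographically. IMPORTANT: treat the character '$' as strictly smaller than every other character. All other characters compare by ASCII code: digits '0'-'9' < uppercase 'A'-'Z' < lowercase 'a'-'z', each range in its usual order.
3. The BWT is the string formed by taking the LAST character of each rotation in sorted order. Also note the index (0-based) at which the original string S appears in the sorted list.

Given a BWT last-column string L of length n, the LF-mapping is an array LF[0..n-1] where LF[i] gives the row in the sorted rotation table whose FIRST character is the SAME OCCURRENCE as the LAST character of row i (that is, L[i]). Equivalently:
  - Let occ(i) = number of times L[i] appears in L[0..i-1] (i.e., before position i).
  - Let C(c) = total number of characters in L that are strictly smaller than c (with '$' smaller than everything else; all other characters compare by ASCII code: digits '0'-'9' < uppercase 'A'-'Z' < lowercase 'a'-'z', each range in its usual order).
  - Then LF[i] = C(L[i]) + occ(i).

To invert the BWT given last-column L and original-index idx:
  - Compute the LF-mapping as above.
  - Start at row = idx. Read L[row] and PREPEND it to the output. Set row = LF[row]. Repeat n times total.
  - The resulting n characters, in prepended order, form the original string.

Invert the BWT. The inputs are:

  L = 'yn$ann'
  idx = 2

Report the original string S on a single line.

LF mapping: 5 2 0 1 3 4
Walk LF starting at row 2, prepending L[row]:
  step 1: row=2, L[2]='$', prepend. Next row=LF[2]=0
  step 2: row=0, L[0]='y', prepend. Next row=LF[0]=5
  step 3: row=5, L[5]='n', prepend. Next row=LF[5]=4
  step 4: row=4, L[4]='n', prepend. Next row=LF[4]=3
  step 5: row=3, L[3]='a', prepend. Next row=LF[3]=1
  step 6: row=1, L[1]='n', prepend. Next row=LF[1]=2
Reversed output: nanny$

Answer: nanny$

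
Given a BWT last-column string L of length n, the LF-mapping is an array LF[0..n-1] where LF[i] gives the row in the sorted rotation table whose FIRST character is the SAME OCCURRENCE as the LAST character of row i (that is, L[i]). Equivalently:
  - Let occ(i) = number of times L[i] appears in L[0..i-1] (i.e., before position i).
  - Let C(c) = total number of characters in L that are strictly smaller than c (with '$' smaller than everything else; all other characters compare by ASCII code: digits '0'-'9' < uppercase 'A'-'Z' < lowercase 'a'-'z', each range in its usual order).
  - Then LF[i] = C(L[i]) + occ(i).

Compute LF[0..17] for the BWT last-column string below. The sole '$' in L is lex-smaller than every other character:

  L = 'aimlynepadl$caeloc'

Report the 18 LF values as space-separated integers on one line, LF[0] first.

Answer: 1 9 13 10 17 14 7 16 2 6 11 0 4 3 8 12 15 5

Derivation:
Char counts: '$':1, 'a':3, 'c':2, 'd':1, 'e':2, 'i':1, 'l':3, 'm':1, 'n':1, 'o':1, 'p':1, 'y':1
C (first-col start): C('$')=0, C('a')=1, C('c')=4, C('d')=6, C('e')=7, C('i')=9, C('l')=10, C('m')=13, C('n')=14, C('o')=15, C('p')=16, C('y')=17
L[0]='a': occ=0, LF[0]=C('a')+0=1+0=1
L[1]='i': occ=0, LF[1]=C('i')+0=9+0=9
L[2]='m': occ=0, LF[2]=C('m')+0=13+0=13
L[3]='l': occ=0, LF[3]=C('l')+0=10+0=10
L[4]='y': occ=0, LF[4]=C('y')+0=17+0=17
L[5]='n': occ=0, LF[5]=C('n')+0=14+0=14
L[6]='e': occ=0, LF[6]=C('e')+0=7+0=7
L[7]='p': occ=0, LF[7]=C('p')+0=16+0=16
L[8]='a': occ=1, LF[8]=C('a')+1=1+1=2
L[9]='d': occ=0, LF[9]=C('d')+0=6+0=6
L[10]='l': occ=1, LF[10]=C('l')+1=10+1=11
L[11]='$': occ=0, LF[11]=C('$')+0=0+0=0
L[12]='c': occ=0, LF[12]=C('c')+0=4+0=4
L[13]='a': occ=2, LF[13]=C('a')+2=1+2=3
L[14]='e': occ=1, LF[14]=C('e')+1=7+1=8
L[15]='l': occ=2, LF[15]=C('l')+2=10+2=12
L[16]='o': occ=0, LF[16]=C('o')+0=15+0=15
L[17]='c': occ=1, LF[17]=C('c')+1=4+1=5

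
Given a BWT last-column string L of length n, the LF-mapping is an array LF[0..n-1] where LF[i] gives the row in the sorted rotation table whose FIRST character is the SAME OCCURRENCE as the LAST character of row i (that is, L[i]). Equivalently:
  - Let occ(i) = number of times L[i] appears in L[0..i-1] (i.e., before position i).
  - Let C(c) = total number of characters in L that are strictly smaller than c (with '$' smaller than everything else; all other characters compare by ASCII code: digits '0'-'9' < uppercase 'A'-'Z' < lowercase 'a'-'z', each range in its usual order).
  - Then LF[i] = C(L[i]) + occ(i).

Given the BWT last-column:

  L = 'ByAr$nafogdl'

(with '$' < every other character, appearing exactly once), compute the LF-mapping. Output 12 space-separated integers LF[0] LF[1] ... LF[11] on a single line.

Char counts: '$':1, 'A':1, 'B':1, 'a':1, 'd':1, 'f':1, 'g':1, 'l':1, 'n':1, 'o':1, 'r':1, 'y':1
C (first-col start): C('$')=0, C('A')=1, C('B')=2, C('a')=3, C('d')=4, C('f')=5, C('g')=6, C('l')=7, C('n')=8, C('o')=9, C('r')=10, C('y')=11
L[0]='B': occ=0, LF[0]=C('B')+0=2+0=2
L[1]='y': occ=0, LF[1]=C('y')+0=11+0=11
L[2]='A': occ=0, LF[2]=C('A')+0=1+0=1
L[3]='r': occ=0, LF[3]=C('r')+0=10+0=10
L[4]='$': occ=0, LF[4]=C('$')+0=0+0=0
L[5]='n': occ=0, LF[5]=C('n')+0=8+0=8
L[6]='a': occ=0, LF[6]=C('a')+0=3+0=3
L[7]='f': occ=0, LF[7]=C('f')+0=5+0=5
L[8]='o': occ=0, LF[8]=C('o')+0=9+0=9
L[9]='g': occ=0, LF[9]=C('g')+0=6+0=6
L[10]='d': occ=0, LF[10]=C('d')+0=4+0=4
L[11]='l': occ=0, LF[11]=C('l')+0=7+0=7

Answer: 2 11 1 10 0 8 3 5 9 6 4 7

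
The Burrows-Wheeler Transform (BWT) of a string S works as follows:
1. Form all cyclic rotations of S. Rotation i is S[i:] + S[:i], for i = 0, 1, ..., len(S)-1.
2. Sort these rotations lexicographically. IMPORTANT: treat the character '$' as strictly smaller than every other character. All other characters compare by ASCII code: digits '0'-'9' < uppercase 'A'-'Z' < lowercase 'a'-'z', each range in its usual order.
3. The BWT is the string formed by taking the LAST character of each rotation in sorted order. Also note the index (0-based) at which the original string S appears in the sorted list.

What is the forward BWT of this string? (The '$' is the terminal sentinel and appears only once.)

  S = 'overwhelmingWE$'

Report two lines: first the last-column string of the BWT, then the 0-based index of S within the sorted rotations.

All 15 rotations (rotation i = S[i:]+S[:i]):
  rot[0] = overwhelmingWE$
  rot[1] = verwhelmingWE$o
  rot[2] = erwhelmingWE$ov
  rot[3] = rwhelmingWE$ove
  rot[4] = whelmingWE$over
  rot[5] = helmingWE$overw
  rot[6] = elmingWE$overwh
  rot[7] = lmingWE$overwhe
  rot[8] = mingWE$overwhel
  rot[9] = ingWE$overwhelm
  rot[10] = ngWE$overwhelmi
  rot[11] = gWE$overwhelmin
  rot[12] = WE$overwhelming
  rot[13] = E$overwhelmingW
  rot[14] = $overwhelmingWE
Sorted (with $ < everything):
  sorted[0] = $overwhelmingWE  (last char: 'E')
  sorted[1] = E$overwhelmingW  (last char: 'W')
  sorted[2] = WE$overwhelming  (last char: 'g')
  sorted[3] = elmingWE$overwh  (last char: 'h')
  sorted[4] = erwhelmingWE$ov  (last char: 'v')
  sorted[5] = gWE$overwhelmin  (last char: 'n')
  sorted[6] = helmingWE$overw  (last char: 'w')
  sorted[7] = ingWE$overwhelm  (last char: 'm')
  sorted[8] = lmingWE$overwhe  (last char: 'e')
  sorted[9] = mingWE$overwhel  (last char: 'l')
  sorted[10] = ngWE$overwhelmi  (last char: 'i')
  sorted[11] = overwhelmingWE$  (last char: '$')
  sorted[12] = rwhelmingWE$ove  (last char: 'e')
  sorted[13] = verwhelmingWE$o  (last char: 'o')
  sorted[14] = whelmingWE$over  (last char: 'r')
Last column: EWghvnwmeli$eor
Original string S is at sorted index 11

Answer: EWghvnwmeli$eor
11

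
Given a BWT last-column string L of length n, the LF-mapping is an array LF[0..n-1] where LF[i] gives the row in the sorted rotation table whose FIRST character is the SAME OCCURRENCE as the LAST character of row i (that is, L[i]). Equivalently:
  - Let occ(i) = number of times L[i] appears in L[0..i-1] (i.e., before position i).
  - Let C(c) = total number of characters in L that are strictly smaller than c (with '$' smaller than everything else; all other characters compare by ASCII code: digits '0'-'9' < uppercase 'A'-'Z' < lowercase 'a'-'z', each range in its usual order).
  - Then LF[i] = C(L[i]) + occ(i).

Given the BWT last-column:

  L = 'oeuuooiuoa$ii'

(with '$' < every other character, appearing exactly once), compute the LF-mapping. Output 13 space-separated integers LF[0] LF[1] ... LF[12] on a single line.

Char counts: '$':1, 'a':1, 'e':1, 'i':3, 'o':4, 'u':3
C (first-col start): C('$')=0, C('a')=1, C('e')=2, C('i')=3, C('o')=6, C('u')=10
L[0]='o': occ=0, LF[0]=C('o')+0=6+0=6
L[1]='e': occ=0, LF[1]=C('e')+0=2+0=2
L[2]='u': occ=0, LF[2]=C('u')+0=10+0=10
L[3]='u': occ=1, LF[3]=C('u')+1=10+1=11
L[4]='o': occ=1, LF[4]=C('o')+1=6+1=7
L[5]='o': occ=2, LF[5]=C('o')+2=6+2=8
L[6]='i': occ=0, LF[6]=C('i')+0=3+0=3
L[7]='u': occ=2, LF[7]=C('u')+2=10+2=12
L[8]='o': occ=3, LF[8]=C('o')+3=6+3=9
L[9]='a': occ=0, LF[9]=C('a')+0=1+0=1
L[10]='$': occ=0, LF[10]=C('$')+0=0+0=0
L[11]='i': occ=1, LF[11]=C('i')+1=3+1=4
L[12]='i': occ=2, LF[12]=C('i')+2=3+2=5

Answer: 6 2 10 11 7 8 3 12 9 1 0 4 5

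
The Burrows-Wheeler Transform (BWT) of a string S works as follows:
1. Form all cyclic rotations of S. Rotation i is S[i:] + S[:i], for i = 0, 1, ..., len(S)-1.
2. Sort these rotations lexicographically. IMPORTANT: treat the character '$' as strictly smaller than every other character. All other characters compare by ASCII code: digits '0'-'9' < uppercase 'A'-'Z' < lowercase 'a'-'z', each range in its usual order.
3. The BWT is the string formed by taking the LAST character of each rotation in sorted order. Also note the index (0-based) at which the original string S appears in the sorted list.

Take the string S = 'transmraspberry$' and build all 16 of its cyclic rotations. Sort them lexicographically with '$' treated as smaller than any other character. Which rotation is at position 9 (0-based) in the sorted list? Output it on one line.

Answer: raspberry$transm

Derivation:
All 16 rotations (rotation i = S[i:]+S[:i]):
  rot[0] = transmraspberry$
  rot[1] = ransmraspberry$t
  rot[2] = ansmraspberry$tr
  rot[3] = nsmraspberry$tra
  rot[4] = smraspberry$tran
  rot[5] = mraspberry$trans
  rot[6] = raspberry$transm
  rot[7] = aspberry$transmr
  rot[8] = spberry$transmra
  rot[9] = pberry$transmras
  rot[10] = berry$transmrasp
  rot[11] = erry$transmraspb
  rot[12] = rry$transmraspbe
  rot[13] = ry$transmraspber
  rot[14] = y$transmraspberr
  rot[15] = $transmraspberry
Sorted (with $ < everything):
  sorted[0] = $transmraspberry
  sorted[1] = ansmraspberry$tr
  sorted[2] = aspberry$transmr
  sorted[3] = berry$transmrasp
  sorted[4] = erry$transmraspb
  sorted[5] = mraspberry$trans
  sorted[6] = nsmraspberry$tra
  sorted[7] = pberry$transmras
  sorted[8] = ransmraspberry$t
  sorted[9] = raspberry$transm
  sorted[10] = rry$transmraspbe
  sorted[11] = ry$transmraspber
  sorted[12] = smraspberry$tran
  sorted[13] = spberry$transmra
  sorted[14] = transmraspberry$
  sorted[15] = y$transmraspberr
sorted[9] = raspberry$transm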